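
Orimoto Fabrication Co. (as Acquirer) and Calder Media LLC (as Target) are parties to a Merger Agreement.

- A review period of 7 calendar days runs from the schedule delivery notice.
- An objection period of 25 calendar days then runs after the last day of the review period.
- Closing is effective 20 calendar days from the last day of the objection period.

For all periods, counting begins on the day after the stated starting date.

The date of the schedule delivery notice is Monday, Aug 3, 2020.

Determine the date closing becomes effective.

The last day of the review period: Aug 3, 2020 + 7 days = Aug 10, 2020.
The last day of the objection period: 25 calendar days after Aug 10, 2020 is Sep 4, 2020.
The date closing becomes effective: 20 calendar days after Sep 4, 2020 is Sep 24, 2020.

Sep 24, 2020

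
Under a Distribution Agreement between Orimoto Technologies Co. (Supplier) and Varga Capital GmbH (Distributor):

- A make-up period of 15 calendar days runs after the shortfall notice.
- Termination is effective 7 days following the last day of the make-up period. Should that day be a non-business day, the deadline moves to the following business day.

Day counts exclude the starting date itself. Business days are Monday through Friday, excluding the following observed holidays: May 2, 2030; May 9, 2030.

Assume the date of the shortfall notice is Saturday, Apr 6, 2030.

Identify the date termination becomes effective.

Apr 29, 2030

The last day of the make-up period: Apr 6, 2030 + 15 days = Apr 21, 2030.
Adding 7 calendar days to Apr 21, 2030 gives Apr 28, 2030, which is the date termination becomes effective. That falls on a Sunday, so it rolls to the next business day, Monday, Apr 29, 2030.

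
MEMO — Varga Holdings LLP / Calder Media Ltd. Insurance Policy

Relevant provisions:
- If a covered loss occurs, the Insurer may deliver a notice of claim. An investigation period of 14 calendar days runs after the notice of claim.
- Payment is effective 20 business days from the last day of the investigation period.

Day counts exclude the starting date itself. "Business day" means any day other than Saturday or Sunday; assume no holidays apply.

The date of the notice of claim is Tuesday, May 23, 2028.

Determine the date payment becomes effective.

The last day of the investigation period: May 23, 2028 + 14 days = Jun 6, 2028.
From Tuesday, Jun 6, 2028, 20 business days (Jun 7, Jun 8, Jun 9, Jun 12, …, Jun 30, Jul 3, Jul 4, skipping weekends) brings us to Tuesday, Jul 4, 2028, which is the date payment becomes effective.

Jul 4, 2028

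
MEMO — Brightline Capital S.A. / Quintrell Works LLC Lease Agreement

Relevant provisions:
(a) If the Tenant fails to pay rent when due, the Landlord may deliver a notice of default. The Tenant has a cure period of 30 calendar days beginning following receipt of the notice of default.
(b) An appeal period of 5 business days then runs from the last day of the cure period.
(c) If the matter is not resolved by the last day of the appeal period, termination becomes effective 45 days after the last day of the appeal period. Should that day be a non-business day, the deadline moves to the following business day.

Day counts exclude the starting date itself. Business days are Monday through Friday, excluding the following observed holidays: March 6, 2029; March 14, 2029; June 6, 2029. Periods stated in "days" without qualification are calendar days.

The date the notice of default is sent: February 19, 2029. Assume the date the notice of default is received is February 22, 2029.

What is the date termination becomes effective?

The last day of the cure period: February 22, 2029 + 30 days = March 24, 2029.
The last day of the appeal period: 5 business days after Saturday, March 24, 2029, skipping weekends — Mar 26, Mar 27, Mar 28, Mar 29, Mar 30 — lands on Friday, March 30, 2029.
Adding 45 calendar days to March 30, 2029 gives May 14, 2029, which is the date termination becomes effective. May 14, 2029 is a Monday and is not a listed holiday, so no roll-forward applies.

May 14, 2029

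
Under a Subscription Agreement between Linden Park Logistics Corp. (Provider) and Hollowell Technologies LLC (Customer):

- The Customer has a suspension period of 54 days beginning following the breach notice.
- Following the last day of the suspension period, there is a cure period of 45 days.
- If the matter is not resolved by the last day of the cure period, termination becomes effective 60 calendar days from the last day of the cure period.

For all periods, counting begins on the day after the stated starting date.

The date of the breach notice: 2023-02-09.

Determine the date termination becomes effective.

The last day of the suspension period: 54 calendar days after 2023-02-09 is 2023-04-04.
Adding 45 calendar days to 2023-04-04 gives 2023-05-19, which is the last day of the cure period.
The date termination becomes effective: 60 calendar days after 2023-05-19 is 2023-07-18.

2023-07-18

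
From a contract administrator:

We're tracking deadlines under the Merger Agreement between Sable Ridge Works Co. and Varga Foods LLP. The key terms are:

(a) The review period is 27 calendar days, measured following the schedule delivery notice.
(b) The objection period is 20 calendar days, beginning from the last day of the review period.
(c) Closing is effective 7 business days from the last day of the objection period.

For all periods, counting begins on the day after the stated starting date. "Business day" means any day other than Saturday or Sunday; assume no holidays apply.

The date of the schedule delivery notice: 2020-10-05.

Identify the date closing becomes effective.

The last day of the review period: 27 calendar days after 2020-10-05 is 2020-11-01.
The last day of the objection period: 2020-11-01 + 20 days = 2020-11-21.
From Saturday, 2020-11-21, 7 business days (Nov 23, Nov 24, Nov 25, Nov 26, Nov 27, Nov 30, Dec 1, skipping weekends) brings us to Tuesday, 2020-12-01, which is the date closing becomes effective.

2020-12-01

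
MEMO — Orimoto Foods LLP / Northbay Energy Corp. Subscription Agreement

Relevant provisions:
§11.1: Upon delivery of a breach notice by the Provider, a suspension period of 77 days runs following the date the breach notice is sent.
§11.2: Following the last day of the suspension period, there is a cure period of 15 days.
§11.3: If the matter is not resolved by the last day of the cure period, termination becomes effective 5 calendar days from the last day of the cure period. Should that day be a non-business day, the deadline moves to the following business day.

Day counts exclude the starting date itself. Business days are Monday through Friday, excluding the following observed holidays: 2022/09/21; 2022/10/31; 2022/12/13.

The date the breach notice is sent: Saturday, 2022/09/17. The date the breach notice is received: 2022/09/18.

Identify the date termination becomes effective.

Adding 77 calendar days to 2022/09/17 gives 2022/12/03, which is the last day of the suspension period.
The last day of the cure period: 2022/12/03 + 15 days = 2022/12/18.
The date termination becomes effective: 2022/12/18 + 5 days = 2022/12/23. 2022/12/23 is a Friday and is not a listed holiday, so no roll-forward applies.

2022/12/23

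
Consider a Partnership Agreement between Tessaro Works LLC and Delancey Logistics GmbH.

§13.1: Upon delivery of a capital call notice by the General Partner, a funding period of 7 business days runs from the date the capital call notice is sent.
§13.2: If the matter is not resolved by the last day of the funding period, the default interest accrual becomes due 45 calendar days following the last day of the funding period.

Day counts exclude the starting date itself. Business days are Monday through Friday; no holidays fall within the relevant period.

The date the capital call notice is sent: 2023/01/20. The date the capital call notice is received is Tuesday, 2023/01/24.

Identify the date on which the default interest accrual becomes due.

From Friday, 2023/01/20, 7 business days (Jan 23, Jan 24, Jan 25, Jan 26, Jan 27, Jan 30, Jan 31, skipping weekends) brings us to Tuesday, 2023/01/31, which is the last day of the funding period.
The date on which the default interest accrual becomes due: 2023/01/31 + 45 days = 2023/03/17.

2023/03/17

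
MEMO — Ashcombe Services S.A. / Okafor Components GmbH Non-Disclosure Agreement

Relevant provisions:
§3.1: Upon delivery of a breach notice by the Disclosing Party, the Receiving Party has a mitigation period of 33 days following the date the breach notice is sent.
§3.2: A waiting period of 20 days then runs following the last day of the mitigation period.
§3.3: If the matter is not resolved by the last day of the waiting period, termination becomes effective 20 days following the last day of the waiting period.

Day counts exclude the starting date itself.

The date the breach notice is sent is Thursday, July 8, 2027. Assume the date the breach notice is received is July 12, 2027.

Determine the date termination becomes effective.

The last day of the mitigation period: July 8, 2027 + 33 days = August 10, 2027.
Adding 20 calendar days to August 10, 2027 gives August 30, 2027, which is the last day of the waiting period.
The date termination becomes effective: 20 calendar days after August 30, 2027 is September 19, 2027.

September 19, 2027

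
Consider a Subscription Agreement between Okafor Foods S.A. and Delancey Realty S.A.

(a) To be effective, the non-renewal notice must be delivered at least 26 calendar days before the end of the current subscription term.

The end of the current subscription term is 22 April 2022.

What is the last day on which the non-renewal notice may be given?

27 March 2022

22 April 2022 minus 26 days is 27 March 2022.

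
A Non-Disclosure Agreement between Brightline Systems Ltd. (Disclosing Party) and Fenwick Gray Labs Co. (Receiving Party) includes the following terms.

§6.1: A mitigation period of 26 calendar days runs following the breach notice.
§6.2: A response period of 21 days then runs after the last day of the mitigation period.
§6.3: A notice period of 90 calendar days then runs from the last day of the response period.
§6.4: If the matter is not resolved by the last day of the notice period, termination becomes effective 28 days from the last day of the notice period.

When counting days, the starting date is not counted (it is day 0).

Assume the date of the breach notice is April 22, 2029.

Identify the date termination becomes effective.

The last day of the mitigation period: April 22, 2029 + 26 days = May 18, 2029.
The last day of the response period: May 18, 2029 + 21 days = June 8, 2029.
Adding 90 calendar days to June 8, 2029 gives September 6, 2029, which is the last day of the notice period.
Adding 28 calendar days to September 6, 2029 gives October 4, 2029, which is the date termination becomes effective.

October 4, 2029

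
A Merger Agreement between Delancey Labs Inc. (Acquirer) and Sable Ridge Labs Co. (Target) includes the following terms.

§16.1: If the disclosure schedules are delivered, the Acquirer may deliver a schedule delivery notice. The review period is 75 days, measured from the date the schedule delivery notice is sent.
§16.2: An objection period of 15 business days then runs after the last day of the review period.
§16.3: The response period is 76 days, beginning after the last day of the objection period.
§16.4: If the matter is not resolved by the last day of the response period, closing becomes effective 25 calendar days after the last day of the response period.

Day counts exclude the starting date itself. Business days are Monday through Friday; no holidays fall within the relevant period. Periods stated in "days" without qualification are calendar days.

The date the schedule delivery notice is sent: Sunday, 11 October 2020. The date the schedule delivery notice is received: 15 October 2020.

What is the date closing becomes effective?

26 April 2021

The last day of the review period: 11 October 2020 + 75 days = 25 December 2020.
The last day of the objection period: 15 business days after Friday, 25 December 2020, skipping weekends — Dec 28, Dec 29, Dec 30, Dec 31, …, Jan 13, Jan 14, Jan 15 — lands on Friday, 15 January 2021.
The last day of the response period: 76 calendar days after 15 January 2021 is 1 April 2021.
Adding 25 calendar days to 1 April 2021 gives 26 April 2021, which is the date closing becomes effective.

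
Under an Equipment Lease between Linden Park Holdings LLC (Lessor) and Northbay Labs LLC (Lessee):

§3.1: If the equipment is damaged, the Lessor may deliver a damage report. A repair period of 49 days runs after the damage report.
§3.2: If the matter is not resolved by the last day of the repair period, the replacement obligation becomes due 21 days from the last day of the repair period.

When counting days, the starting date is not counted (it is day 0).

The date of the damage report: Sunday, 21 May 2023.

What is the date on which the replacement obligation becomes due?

30 July 2023

Adding 49 calendar days to 21 May 2023 gives 9 July 2023, which is the last day of the repair period.
Adding 21 calendar days to 9 July 2023 gives 30 July 2023, which is the date on which the replacement obligation becomes due.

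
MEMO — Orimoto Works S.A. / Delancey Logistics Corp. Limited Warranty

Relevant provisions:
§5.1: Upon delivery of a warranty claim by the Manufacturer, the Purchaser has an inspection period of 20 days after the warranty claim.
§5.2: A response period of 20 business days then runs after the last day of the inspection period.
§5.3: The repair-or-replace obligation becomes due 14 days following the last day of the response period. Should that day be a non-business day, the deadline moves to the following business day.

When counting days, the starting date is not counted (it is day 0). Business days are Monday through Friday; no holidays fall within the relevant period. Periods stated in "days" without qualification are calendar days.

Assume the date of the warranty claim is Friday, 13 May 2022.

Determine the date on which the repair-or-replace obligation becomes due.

14 July 2022

The last day of the inspection period: 13 May 2022 + 20 days = 2 June 2022.
The last day of the response period: counting 20 business days from Thursday, 2 June 2022 (Jun 3, Jun 6, Jun 7, Jun 8, …, Jun 28, Jun 29, Jun 30, skipping weekends) reaches Thursday, 30 June 2022.
Adding 14 calendar days to 30 June 2022 gives 14 July 2022, which is the date on which the repair-or-replace obligation becomes due. 14 July 2022 is a Thursday, so no roll-forward applies.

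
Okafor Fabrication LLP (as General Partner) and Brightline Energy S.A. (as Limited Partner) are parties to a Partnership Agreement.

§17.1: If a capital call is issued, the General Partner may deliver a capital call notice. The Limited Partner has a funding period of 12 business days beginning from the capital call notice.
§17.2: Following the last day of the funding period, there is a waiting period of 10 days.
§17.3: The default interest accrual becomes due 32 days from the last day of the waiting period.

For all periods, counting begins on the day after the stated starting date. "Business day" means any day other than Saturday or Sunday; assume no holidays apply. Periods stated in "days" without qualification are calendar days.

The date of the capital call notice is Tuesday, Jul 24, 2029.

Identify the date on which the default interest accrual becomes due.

From Tuesday, Jul 24, 2029, 12 business days (Jul 25, Jul 26, Jul 27, Jul 30, …, Aug 7, Aug 8, Aug 9, skipping weekends) brings us to Thursday, Aug 9, 2029, which is the last day of the funding period.
The last day of the waiting period: 10 calendar days after Aug 9, 2029 is Aug 19, 2029.
The date on which the default interest accrual becomes due: 32 calendar days after Aug 19, 2029 is Sep 20, 2029.

Sep 20, 2029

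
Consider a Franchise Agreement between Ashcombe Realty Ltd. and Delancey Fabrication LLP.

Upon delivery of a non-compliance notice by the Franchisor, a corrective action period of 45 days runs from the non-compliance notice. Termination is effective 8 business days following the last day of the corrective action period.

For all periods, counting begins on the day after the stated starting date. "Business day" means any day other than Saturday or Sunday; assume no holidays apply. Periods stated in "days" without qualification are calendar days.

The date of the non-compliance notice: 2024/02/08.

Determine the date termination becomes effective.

2024/04/03

The last day of the corrective action period: 45 calendar days after 2024/02/08 is 2024/03/24.
The date termination becomes effective: 8 business days after Sunday, 2024/03/24, skipping weekends — Mar 25, Mar 26, Mar 27, Mar 28, Mar 29, Apr 1, Apr 2, Apr 3 — lands on Wednesday, 2024/04/03.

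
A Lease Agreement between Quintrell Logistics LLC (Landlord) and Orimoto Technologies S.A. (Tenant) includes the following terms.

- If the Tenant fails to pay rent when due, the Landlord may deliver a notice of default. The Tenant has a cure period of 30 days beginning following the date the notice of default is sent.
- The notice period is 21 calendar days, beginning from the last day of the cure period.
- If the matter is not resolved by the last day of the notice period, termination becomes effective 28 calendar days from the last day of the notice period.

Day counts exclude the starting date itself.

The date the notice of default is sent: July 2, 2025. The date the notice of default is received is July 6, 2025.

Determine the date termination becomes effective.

September 19, 2025

The last day of the cure period: July 2, 2025 + 30 days = August 1, 2025.
Adding 21 calendar days to August 1, 2025 gives August 22, 2025, which is the last day of the notice period.
Adding 28 calendar days to August 22, 2025 gives September 19, 2025, which is the date termination becomes effective.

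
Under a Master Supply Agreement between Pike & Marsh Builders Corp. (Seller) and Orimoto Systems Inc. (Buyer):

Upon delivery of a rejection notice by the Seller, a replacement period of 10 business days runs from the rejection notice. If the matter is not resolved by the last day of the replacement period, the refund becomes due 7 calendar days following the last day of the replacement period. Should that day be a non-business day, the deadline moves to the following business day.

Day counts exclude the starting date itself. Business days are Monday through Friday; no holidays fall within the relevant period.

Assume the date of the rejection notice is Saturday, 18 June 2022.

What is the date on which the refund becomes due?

From Saturday, 18 June 2022, 10 business days (Jun 20, Jun 21, Jun 22, Jun 23, Jun 24, Jun 27, Jun 28, Jun 29, Jun 30, Jul 1, skipping weekends) brings us to Friday, 1 July 2022, which is the last day of the replacement period.
The date on which the refund becomes due: 7 calendar days after 1 July 2022 is 8 July 2022. 8 July 2022 is a Friday, so no roll-forward applies.

8 July 2022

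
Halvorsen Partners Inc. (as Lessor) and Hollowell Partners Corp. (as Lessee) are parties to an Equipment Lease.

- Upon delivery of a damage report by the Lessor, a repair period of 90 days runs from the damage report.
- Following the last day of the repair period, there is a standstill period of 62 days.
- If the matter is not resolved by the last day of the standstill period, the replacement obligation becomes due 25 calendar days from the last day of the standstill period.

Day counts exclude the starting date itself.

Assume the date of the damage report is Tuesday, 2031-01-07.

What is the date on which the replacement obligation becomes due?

2031-07-03

Adding 90 calendar days to 2031-01-07 gives 2031-04-07, which is the last day of the repair period.
The last day of the standstill period: 2031-04-07 + 62 days = 2031-06-08.
Adding 25 calendar days to 2031-06-08 gives 2031-07-03, which is the date on which the replacement obligation becomes due.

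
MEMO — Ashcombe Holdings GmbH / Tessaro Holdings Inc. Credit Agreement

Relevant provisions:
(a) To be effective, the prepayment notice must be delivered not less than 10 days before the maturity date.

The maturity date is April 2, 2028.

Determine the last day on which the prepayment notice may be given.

March 23, 2028

April 2, 2028 minus 10 days is March 23, 2028.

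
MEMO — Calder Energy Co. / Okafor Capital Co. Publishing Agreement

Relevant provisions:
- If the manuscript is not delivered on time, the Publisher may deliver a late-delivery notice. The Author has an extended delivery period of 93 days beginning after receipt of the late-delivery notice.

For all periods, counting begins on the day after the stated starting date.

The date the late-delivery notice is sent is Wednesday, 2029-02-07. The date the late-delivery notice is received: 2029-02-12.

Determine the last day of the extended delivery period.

2029-05-16

The last day of the extended delivery period: 93 calendar days after 2029-02-12 is 2029-05-16.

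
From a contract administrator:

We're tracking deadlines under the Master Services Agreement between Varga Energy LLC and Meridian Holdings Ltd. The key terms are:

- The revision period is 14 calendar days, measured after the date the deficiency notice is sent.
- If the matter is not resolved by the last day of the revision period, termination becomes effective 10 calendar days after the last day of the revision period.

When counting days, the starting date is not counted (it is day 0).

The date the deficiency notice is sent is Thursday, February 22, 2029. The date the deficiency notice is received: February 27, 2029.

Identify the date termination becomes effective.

The last day of the revision period: February 22, 2029 + 14 days = March 8, 2029.
The date termination becomes effective: 10 calendar days after March 8, 2029 is March 18, 2029.

March 18, 2029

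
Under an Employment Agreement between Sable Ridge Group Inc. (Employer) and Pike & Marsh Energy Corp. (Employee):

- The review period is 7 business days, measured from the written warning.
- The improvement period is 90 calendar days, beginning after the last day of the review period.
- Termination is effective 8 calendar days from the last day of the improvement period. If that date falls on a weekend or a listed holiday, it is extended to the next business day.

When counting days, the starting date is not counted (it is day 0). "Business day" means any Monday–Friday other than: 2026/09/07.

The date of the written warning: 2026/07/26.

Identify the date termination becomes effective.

2026/11/10

The last day of the review period: counting 7 business days from Sunday, 2026/07/26 (Jul 27, Jul 28, Jul 29, Jul 30, Jul 31, Aug 3, Aug 4, skipping weekends) reaches Tuesday, 2026/08/04.
Adding 90 calendar days to 2026/08/04 gives 2026/11/02, which is the last day of the improvement period.
Adding 8 calendar days to 2026/11/02 gives 2026/11/10, which is the date termination becomes effective. 2026/11/10 is a Tuesday and is not a listed holiday, so no roll-forward applies.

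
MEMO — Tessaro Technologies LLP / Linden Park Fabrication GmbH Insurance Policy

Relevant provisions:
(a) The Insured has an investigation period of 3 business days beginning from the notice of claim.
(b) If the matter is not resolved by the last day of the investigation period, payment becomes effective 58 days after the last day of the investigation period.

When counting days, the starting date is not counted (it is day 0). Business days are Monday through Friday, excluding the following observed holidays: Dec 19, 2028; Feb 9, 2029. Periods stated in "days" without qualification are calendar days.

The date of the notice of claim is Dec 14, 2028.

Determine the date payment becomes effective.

From Thursday, Dec 14, 2028, 3 business days (Dec 15, Dec 18, Dec 20, skipping weekends and the listed holiday on Dec 19) brings us to Wednesday, Dec 20, 2028, which is the last day of the investigation period.
The date payment becomes effective: 58 calendar days after Dec 20, 2028 is Feb 16, 2029.

Feb 16, 2029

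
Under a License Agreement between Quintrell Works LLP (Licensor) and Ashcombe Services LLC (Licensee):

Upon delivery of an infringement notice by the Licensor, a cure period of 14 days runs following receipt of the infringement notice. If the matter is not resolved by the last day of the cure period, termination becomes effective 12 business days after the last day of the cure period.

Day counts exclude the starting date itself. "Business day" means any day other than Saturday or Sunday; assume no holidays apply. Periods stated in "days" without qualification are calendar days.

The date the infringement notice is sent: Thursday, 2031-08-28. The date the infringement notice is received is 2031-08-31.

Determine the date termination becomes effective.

The last day of the cure period: 2031-08-31 + 14 days = 2031-09-14.
The date termination becomes effective: 12 business days after Sunday, 2031-09-14, skipping weekends — Sep 15, Sep 16, Sep 17, Sep 18, …, Sep 26, Sep 29, Sep 30 — lands on Tuesday, 2031-09-30.

2031-09-30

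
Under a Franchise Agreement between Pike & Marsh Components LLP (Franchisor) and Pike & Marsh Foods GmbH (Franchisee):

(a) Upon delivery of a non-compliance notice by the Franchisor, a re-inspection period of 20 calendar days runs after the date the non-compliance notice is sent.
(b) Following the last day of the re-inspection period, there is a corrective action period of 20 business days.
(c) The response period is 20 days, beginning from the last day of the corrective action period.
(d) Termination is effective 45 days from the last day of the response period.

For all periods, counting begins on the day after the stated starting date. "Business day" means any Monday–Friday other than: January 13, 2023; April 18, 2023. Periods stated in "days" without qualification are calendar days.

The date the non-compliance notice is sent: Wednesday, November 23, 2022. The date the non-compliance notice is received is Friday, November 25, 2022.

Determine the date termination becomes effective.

Adding 20 calendar days to November 23, 2022 gives December 13, 2022, which is the last day of the re-inspection period.
From Tuesday, December 13, 2022, 20 business days (Dec 14, Dec 15, Dec 16, Dec 19, …, Jan 6, Jan 9, Jan 10, skipping weekends) brings us to Tuesday, January 10, 2023, which is the last day of the corrective action period.
Adding 20 calendar days to January 10, 2023 gives January 30, 2023, which is the last day of the response period.
Adding 45 calendar days to January 30, 2023 gives March 16, 2023, which is the date termination becomes effective.

March 16, 2023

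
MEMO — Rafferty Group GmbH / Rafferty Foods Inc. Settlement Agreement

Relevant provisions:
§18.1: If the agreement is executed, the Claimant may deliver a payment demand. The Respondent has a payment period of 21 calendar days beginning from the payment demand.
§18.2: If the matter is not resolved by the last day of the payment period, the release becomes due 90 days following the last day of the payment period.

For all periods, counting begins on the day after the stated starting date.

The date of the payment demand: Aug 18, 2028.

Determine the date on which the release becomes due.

Dec 7, 2028

The last day of the payment period: Aug 18, 2028 + 21 days = Sep 8, 2028.
The date on which the release becomes due: 90 calendar days after Sep 8, 2028 is Dec 7, 2028.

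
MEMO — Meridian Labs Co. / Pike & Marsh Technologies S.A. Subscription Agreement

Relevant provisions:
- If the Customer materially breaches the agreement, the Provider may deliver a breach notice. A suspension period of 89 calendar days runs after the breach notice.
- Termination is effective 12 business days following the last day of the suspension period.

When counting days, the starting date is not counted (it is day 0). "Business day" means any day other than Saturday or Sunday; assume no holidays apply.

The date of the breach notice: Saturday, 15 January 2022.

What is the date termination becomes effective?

2 May 2022

The last day of the suspension period: 89 calendar days after 15 January 2022 is 14 April 2022.
The date termination becomes effective: 12 business days after Thursday, 14 April 2022, skipping weekends — Apr 15, Apr 18, Apr 19, Apr 20, …, Apr 28, Apr 29, May 2 — lands on Monday, 2 May 2022.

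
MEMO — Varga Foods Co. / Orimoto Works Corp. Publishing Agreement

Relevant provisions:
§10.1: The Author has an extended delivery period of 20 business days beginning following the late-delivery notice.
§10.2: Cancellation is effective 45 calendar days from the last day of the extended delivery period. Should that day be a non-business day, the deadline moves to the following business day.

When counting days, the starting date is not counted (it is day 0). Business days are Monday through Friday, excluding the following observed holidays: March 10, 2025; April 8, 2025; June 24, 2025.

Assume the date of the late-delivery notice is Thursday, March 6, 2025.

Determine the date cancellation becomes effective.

The last day of the extended delivery period: 20 business days after Thursday, March 6, 2025, skipping weekends and the listed holiday on Mar 10 — Mar 7, Mar 11, Mar 12, Mar 13, …, Apr 2, Apr 3, Apr 4 — lands on Friday, April 4, 2025.
Adding 45 calendar days to April 4, 2025 gives May 19, 2025, which is the date cancellation becomes effective. May 19, 2025 is a Monday and is not a listed holiday, so no roll-forward applies.

May 19, 2025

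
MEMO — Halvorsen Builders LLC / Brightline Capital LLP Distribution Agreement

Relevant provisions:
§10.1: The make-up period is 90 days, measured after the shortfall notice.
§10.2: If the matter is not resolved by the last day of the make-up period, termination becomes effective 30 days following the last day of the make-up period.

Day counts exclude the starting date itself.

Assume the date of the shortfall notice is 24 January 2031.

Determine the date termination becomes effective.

24 May 2031

The last day of the make-up period: 24 January 2031 + 90 days = 24 April 2031.
Adding 30 calendar days to 24 April 2031 gives 24 May 2031, which is the date termination becomes effective.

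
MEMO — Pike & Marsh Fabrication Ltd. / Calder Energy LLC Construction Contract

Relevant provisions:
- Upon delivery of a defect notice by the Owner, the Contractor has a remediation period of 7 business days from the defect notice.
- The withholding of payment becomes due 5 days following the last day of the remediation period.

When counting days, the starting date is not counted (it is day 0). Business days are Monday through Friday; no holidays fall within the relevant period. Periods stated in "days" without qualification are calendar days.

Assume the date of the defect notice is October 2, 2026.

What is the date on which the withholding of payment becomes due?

The last day of the remediation period: counting 7 business days from Friday, October 2, 2026 (Oct 5, Oct 6, Oct 7, Oct 8, Oct 9, Oct 12, Oct 13, skipping weekends) reaches Tuesday, October 13, 2026.
The date on which the withholding of payment becomes due: October 13, 2026 + 5 days = October 18, 2026.

October 18, 2026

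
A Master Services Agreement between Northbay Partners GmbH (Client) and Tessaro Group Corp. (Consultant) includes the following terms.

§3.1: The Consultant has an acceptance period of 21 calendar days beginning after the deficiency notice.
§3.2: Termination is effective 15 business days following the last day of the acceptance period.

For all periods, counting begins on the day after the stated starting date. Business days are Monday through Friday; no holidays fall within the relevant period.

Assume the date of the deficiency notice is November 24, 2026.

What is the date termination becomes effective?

The last day of the acceptance period: November 24, 2026 + 21 days = December 15, 2026.
The date termination becomes effective: counting 15 business days from Tuesday, December 15, 2026 (Dec 16, Dec 17, Dec 18, Dec 21, …, Jan 1, Jan 4, Jan 5, skipping weekends) reaches Tuesday, January 5, 2027.

January 5, 2027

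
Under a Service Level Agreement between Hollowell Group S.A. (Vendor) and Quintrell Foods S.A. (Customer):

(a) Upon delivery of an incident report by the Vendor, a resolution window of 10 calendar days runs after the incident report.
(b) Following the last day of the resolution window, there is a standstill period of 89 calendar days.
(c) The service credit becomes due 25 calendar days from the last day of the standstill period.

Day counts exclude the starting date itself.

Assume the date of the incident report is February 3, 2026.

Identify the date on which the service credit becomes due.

June 7, 2026

The last day of the resolution window: February 3, 2026 + 10 days = February 13, 2026.
Adding 89 calendar days to February 13, 2026 gives May 13, 2026, which is the last day of the standstill period.
The date on which the service credit becomes due: 25 calendar days after May 13, 2026 is June 7, 2026.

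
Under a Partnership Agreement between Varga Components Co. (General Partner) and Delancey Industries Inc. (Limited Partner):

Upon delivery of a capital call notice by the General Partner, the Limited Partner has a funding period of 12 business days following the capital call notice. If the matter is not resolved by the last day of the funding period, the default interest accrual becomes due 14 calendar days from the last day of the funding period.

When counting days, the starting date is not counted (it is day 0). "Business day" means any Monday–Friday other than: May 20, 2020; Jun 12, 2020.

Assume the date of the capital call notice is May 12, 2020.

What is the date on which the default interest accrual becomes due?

Jun 12, 2020

The last day of the funding period: 12 business days after Tuesday, May 12, 2020, skipping weekends and the listed holiday on May 20 — May 13, May 14, May 15, May 18, …, May 27, May 28, May 29 — lands on Friday, May 29, 2020.
The date on which the default interest accrual becomes due: May 29, 2020 + 14 days = Jun 12, 2020.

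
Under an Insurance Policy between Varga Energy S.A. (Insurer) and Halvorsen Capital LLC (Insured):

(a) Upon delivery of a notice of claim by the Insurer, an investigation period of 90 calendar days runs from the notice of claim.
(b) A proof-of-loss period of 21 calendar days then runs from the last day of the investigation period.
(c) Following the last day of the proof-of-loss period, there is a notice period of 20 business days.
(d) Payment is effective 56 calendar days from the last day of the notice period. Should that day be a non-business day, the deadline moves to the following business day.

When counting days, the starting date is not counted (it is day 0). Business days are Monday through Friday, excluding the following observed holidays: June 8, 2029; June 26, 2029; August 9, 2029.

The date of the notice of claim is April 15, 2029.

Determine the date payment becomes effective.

October 29, 2029

The last day of the investigation period: April 15, 2029 + 90 days = July 14, 2029.
The last day of the proof-of-loss period: 21 calendar days after July 14, 2029 is August 4, 2029.
From Saturday, August 4, 2029, 20 business days (Aug 6, Aug 7, Aug 8, Aug 10, …, Aug 30, Aug 31, Sep 3, skipping weekends and the listed holiday on Aug 9) brings us to Monday, September 3, 2029, which is the last day of the notice period.
The date payment becomes effective: 56 calendar days after September 3, 2029 is October 29, 2029. October 29, 2029 is a Monday and is not a listed holiday, so no roll-forward applies.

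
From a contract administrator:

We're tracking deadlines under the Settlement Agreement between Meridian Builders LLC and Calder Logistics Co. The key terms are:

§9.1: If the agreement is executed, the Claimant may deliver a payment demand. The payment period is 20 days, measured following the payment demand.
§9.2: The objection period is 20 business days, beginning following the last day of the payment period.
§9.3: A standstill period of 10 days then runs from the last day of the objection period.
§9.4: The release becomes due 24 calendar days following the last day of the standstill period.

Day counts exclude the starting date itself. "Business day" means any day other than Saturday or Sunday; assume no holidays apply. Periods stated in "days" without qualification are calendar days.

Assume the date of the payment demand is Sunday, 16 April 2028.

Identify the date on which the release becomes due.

The last day of the payment period: 16 April 2028 + 20 days = 6 May 2028.
The last day of the objection period: 20 business days after Saturday, 6 May 2028, skipping weekends — May 8, May 9, May 10, May 11, …, May 31, Jun 1, Jun 2 — lands on Friday, 2 June 2028.
The last day of the standstill period: 10 calendar days after 2 June 2028 is 12 June 2028.
The date on which the release becomes due: 12 June 2028 + 24 days = 6 July 2028.

6 July 2028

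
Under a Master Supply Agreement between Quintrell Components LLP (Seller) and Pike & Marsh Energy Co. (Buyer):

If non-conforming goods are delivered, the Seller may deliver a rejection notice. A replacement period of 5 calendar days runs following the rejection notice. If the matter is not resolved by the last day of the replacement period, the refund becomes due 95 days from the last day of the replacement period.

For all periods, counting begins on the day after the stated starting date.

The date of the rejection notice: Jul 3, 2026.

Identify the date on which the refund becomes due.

Oct 11, 2026

Adding 5 calendar days to Jul 3, 2026 gives Jul 8, 2026, which is the last day of the replacement period.
The date on which the refund becomes due: Jul 8, 2026 + 95 days = Oct 11, 2026.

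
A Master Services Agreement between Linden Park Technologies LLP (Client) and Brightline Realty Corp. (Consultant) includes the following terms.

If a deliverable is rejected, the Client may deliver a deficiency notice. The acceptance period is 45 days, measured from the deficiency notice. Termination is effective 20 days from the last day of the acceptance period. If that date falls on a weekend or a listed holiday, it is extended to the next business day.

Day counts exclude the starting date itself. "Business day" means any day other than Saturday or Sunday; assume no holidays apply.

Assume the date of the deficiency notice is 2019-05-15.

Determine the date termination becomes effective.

Adding 45 calendar days to 2019-05-15 gives 2019-06-29, which is the last day of the acceptance period.
The date termination becomes effective: 20 calendar days after 2019-06-29 is 2019-07-19. 2019-07-19 is a Friday, so no roll-forward applies.

2019-07-19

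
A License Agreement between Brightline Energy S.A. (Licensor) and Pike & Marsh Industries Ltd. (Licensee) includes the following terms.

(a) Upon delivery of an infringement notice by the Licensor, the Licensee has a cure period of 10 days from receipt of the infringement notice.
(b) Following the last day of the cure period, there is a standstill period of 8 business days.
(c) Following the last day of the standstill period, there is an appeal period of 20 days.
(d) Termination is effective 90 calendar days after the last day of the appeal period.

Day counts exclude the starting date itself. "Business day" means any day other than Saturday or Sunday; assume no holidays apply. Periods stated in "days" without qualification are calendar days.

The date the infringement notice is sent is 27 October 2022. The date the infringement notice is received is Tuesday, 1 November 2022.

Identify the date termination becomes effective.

The last day of the cure period: 1 November 2022 + 10 days = 11 November 2022.
The last day of the standstill period: counting 8 business days from Friday, 11 November 2022 (Nov 14, Nov 15, Nov 16, Nov 17, Nov 18, Nov 21, Nov 22, Nov 23, skipping weekends) reaches Wednesday, 23 November 2022.
Adding 20 calendar days to 23 November 2022 gives 13 December 2022, which is the last day of the appeal period.
The date termination becomes effective: 90 calendar days after 13 December 2022 is 13 March 2023.

13 March 2023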